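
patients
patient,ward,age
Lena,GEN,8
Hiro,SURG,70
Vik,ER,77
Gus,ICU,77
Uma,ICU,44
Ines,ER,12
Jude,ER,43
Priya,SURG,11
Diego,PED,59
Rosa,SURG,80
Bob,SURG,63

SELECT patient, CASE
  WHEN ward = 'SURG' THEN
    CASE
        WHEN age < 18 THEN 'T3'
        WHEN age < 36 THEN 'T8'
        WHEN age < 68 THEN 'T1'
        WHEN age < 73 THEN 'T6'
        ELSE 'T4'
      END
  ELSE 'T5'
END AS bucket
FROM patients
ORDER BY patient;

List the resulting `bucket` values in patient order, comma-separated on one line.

patient=Bob: ward='SURG' → inner[age < 68] → T1
patient=Diego: ward='PED' → outer ELSE → T5
patient=Gus: ward='ICU' → outer ELSE → T5
patient=Hiro: ward='SURG' → inner[age < 73] → T6
patient=Ines: ward='ER' → outer ELSE → T5
patient=Jude: ward='ER' → outer ELSE → T5
patient=Lena: ward='GEN' → outer ELSE → T5
patient=Priya: ward='SURG' → inner[age < 18] → T3
patient=Rosa: ward='SURG' → inner[ELSE] → T4
patient=Uma: ward='ICU' → outer ELSE → T5
patient=Vik: ward='ER' → outer ELSE → T5

T1, T5, T5, T6, T5, T5, T5, T3, T4, T5, T5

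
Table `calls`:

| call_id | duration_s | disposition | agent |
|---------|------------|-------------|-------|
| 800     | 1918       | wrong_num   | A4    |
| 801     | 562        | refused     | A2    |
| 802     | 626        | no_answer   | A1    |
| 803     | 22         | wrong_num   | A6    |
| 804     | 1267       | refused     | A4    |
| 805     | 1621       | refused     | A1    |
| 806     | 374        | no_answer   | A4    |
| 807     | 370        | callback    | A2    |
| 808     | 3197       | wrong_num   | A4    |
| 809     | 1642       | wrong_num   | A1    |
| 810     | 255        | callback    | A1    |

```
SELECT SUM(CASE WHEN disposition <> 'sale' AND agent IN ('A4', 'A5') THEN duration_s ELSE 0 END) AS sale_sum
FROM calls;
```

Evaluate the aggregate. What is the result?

call_id=800: ✓ → 1918
call_id=801: ✗
call_id=802: ✗
call_id=803: ✗
call_id=804: ✓ → 1267
call_id=805: ✗
call_id=806: ✓ → 374
call_id=807: ✗
call_id=808: ✓ → 3197
call_id=809: ✗
call_id=810: ✗
sale_sum = 1918 + 1267 + 374 + 3197 = 6756

6756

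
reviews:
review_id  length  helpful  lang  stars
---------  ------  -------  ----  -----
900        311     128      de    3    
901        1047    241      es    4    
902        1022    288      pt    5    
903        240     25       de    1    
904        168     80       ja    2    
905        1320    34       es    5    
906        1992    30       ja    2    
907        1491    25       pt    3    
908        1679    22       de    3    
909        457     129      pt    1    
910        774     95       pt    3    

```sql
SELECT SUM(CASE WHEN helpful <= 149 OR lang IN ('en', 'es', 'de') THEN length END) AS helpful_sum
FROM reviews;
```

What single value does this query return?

9479

review_id=900: ✓ → 311
review_id=901: ✓ → 1047
review_id=902: ✗
review_id=903: ✓ → 240
review_id=904: ✓ → 168
review_id=905: ✓ → 1320
review_id=906: ✓ → 1992
review_id=907: ✓ → 1491
review_id=908: ✓ → 1679
review_id=909: ✓ → 457
review_id=910: ✓ → 774
helpful_sum = 311 + 1047 + 240 + 168 + 1320 + 1992 + 1491 + 1679 + 457 + 774 = 9479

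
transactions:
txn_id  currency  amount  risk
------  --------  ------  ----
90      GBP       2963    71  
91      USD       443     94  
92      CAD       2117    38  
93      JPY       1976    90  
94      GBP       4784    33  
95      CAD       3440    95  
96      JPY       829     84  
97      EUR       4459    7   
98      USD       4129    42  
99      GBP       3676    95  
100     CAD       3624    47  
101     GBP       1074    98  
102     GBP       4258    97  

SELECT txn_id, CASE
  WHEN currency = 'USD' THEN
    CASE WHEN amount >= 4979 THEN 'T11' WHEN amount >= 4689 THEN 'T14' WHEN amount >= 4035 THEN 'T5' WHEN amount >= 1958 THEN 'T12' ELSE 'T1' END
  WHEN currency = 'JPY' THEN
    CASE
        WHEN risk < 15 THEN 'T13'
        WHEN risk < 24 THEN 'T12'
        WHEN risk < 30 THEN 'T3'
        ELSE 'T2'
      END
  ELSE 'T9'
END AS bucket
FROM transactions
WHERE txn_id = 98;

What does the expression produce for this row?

txn_id = 98: currency=USD, amount=4129, risk=42.
currency='USD' → inner[amount >= 4035] → T5

T5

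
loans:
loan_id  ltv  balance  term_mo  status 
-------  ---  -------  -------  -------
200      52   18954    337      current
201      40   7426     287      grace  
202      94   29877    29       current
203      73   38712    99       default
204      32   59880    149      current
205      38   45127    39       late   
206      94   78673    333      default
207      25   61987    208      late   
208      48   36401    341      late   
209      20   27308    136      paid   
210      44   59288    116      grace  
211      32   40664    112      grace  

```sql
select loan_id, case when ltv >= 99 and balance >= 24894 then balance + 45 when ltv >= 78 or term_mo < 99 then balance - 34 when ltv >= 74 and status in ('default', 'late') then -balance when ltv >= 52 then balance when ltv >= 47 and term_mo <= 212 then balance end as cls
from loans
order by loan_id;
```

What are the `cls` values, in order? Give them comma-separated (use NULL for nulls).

18954, NULL, 29843, 38712, NULL, 45093, 78639, NULL, NULL, NULL, NULL, NULL

loan_id=200: ltv >= 52 → 18954
loan_id=201: (no match → NULL) → NULL
loan_id=202: ltv >= 78 or term_mo < 99 → 29843
loan_id=203: ltv >= 52 → 38712
loan_id=204: (no match → NULL) → NULL
loan_id=205: ltv >= 78 or term_mo < 99 → 45093
loan_id=206: ltv >= 78 or term_mo < 99 → 78639
loan_id=207: (no match → NULL) → NULL
loan_id=208: (no match → NULL) → NULL
loan_id=209: (no match → NULL) → NULL
loan_id=210: (no match → NULL) → NULL
loan_id=211: (no match → NULL) → NULL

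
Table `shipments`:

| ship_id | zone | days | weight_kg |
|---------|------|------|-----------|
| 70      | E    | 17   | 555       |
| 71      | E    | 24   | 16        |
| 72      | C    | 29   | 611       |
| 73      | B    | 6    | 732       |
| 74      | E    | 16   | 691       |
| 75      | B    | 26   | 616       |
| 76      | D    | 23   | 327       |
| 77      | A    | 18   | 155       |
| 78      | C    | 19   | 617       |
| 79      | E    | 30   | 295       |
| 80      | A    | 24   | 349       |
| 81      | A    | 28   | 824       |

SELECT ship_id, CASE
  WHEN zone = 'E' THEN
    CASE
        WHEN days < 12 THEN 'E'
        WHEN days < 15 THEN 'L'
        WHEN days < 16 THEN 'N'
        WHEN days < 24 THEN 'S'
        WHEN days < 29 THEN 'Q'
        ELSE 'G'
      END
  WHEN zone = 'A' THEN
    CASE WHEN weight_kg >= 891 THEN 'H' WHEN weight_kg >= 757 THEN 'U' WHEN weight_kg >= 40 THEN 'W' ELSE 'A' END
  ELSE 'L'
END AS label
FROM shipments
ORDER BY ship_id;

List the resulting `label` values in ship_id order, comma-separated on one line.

S, Q, L, L, S, L, L, W, L, G, W, U

ship_id=70: zone='E' → inner[days < 24] → S
ship_id=71: zone='E' → inner[days < 29] → Q
ship_id=72: zone='C' → outer ELSE → L
ship_id=73: zone='B' → outer ELSE → L
ship_id=74: zone='E' → inner[days < 24] → S
ship_id=75: zone='B' → outer ELSE → L
ship_id=76: zone='D' → outer ELSE → L
ship_id=77: zone='A' → inner[weight_kg >= 40] → W
ship_id=78: zone='C' → outer ELSE → L
ship_id=79: zone='E' → inner[ELSE] → G
ship_id=80: zone='A' → inner[weight_kg >= 40] → W
ship_id=81: zone='A' → inner[weight_kg >= 757] → U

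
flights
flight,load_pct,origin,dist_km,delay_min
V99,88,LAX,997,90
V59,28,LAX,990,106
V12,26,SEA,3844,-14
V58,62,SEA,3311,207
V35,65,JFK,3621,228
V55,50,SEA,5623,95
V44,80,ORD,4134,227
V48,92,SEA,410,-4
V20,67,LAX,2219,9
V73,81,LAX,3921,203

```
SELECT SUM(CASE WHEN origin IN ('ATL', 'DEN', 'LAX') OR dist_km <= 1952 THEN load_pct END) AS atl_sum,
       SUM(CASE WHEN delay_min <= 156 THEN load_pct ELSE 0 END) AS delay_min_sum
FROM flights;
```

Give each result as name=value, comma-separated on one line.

[atl_sum: origin IN ('ATL', 'DEN', 'LAX') OR dist_km <= 1952]
flight=V99: ✓ → 88
flight=V59: ✓ → 28
flight=V12: ✗
flight=V58: ✗
flight=V35: ✗
flight=V55: ✗
flight=V44: ✗
flight=V48: ✓ → 92
flight=V20: ✓ → 67
flight=V73: ✓ → 81
atl_sum = 88 + 28 + 92 + 67 + 81 = 356
—
[delay_min_sum: delay_min <= 156]
flight=V99: ✓ → 88
flight=V59: ✓ → 28
flight=V12: ✓ → 26
flight=V58: ✗
flight=V35: ✗
flight=V55: ✓ → 50
flight=V44: ✗
flight=V48: ✓ → 92
flight=V20: ✓ → 67
flight=V73: ✗
delay_min_sum = 88 + 28 + 26 + 50 + 92 + 67 = 351

atl_sum=356, delay_min_sum=351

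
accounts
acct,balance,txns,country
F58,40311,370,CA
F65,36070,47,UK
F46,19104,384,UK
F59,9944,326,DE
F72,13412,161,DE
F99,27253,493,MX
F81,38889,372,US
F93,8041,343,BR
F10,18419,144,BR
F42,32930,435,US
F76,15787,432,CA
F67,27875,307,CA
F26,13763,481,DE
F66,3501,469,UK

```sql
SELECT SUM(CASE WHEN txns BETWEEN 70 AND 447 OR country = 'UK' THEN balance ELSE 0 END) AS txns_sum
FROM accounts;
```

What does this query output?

acct=F58: ✓ → 40311
acct=F65: ✓ → 36070
acct=F46: ✓ → 19104
acct=F59: ✓ → 9944
acct=F72: ✓ → 13412
acct=F99: ✗
acct=F81: ✓ → 38889
acct=F93: ✓ → 8041
acct=F10: ✓ → 18419
acct=F42: ✓ → 32930
acct=F76: ✓ → 15787
acct=F67: ✓ → 27875
acct=F26: ✗
acct=F66: ✓ → 3501
txns_sum = 40311 + 36070 + 19104 + 9944 + 13412 + 38889 + 8041 + 18419 + 32930 + 15787 + 27875 + 3501 = 264283

264283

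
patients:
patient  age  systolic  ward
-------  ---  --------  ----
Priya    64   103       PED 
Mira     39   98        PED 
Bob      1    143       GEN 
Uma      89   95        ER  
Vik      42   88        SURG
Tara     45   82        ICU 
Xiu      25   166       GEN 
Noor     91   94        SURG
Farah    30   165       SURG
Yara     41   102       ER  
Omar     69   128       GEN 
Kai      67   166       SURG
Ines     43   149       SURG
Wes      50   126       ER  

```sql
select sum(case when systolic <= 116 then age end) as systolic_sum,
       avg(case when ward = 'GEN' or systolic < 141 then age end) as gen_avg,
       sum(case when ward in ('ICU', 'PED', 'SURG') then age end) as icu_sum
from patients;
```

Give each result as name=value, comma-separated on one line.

systolic_sum=411, gen_avg=50.5454545455, icu_sum=421

[systolic_sum: systolic <= 116]
patient=Priya: ✓ → 64
patient=Mira: ✓ → 39
patient=Bob: ✗
patient=Uma: ✓ → 89
patient=Vik: ✓ → 42
patient=Tara: ✓ → 45
patient=Xiu: ✗
patient=Noor: ✓ → 91
patient=Farah: ✗
patient=Yara: ✓ → 41
patient=Omar: ✗
patient=Kai: ✗
patient=Ines: ✗
patient=Wes: ✗
systolic_sum = 64 + 39 + 89 + 42 + 45 + 91 + 41 = 411
—
[gen_avg: ward = 'GEN' or systolic < 141]
patient=Priya: ✓ → 64
patient=Mira: ✓ → 39
patient=Bob: ✓ → 1
patient=Uma: ✓ → 89
patient=Vik: ✓ → 42
patient=Tara: ✓ → 45
patient=Xiu: ✓ → 25
patient=Noor: ✓ → 91
patient=Farah: ✗
patient=Yara: ✓ → 41
patient=Omar: ✓ → 69
patient=Kai: ✗
patient=Ines: ✗
patient=Wes: ✓ → 50
gen_avg = (64 + 39 + 1 + 89 + 42 + 45 + 25 + 91 + 41 + 69 + 50) / 11 = 50.5454545455
—
[icu_sum: ward in ('ICU', 'PED', 'SURG')]
patient=Priya: ✓ → 64
patient=Mira: ✓ → 39
patient=Bob: ✗
patient=Uma: ✗
patient=Vik: ✓ → 42
patient=Tara: ✓ → 45
patient=Xiu: ✗
patient=Noor: ✓ → 91
patient=Farah: ✓ → 30
patient=Yara: ✗
patient=Omar: ✗
patient=Kai: ✓ → 67
patient=Ines: ✓ → 43
patient=Wes: ✗
icu_sum = 64 + 39 + 42 + 45 + 91 + 30 + 67 + 43 = 421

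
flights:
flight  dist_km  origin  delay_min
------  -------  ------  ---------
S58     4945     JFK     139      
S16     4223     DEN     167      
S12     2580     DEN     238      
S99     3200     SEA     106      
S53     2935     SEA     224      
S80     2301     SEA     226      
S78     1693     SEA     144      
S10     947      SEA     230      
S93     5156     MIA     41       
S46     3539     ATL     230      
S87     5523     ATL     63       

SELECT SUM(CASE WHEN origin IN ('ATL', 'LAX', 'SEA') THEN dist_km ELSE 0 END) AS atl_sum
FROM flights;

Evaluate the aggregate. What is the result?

flight=S58: ✗
flight=S16: ✗
flight=S12: ✗
flight=S99: ✓ → 3200
flight=S53: ✓ → 2935
flight=S80: ✓ → 2301
flight=S78: ✓ → 1693
flight=S10: ✓ → 947
flight=S93: ✗
flight=S46: ✓ → 3539
flight=S87: ✓ → 5523
atl_sum = 3200 + 2935 + 2301 + 1693 + 947 + 3539 + 5523 = 20138

20138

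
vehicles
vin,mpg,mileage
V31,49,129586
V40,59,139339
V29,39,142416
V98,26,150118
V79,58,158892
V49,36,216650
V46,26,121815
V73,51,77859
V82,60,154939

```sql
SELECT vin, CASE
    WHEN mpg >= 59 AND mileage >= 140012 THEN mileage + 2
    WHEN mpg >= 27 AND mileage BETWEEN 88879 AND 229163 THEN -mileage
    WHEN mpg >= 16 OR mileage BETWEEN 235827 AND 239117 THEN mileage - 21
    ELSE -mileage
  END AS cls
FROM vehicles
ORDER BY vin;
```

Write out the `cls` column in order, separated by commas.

-142416, -129586, -139339, 121794, -216650, 77838, -158892, 154941, 150097

vin=V29: mpg >= 27 AND mileage BETWEEN 88879 AND 229163 → -142416
vin=V31: mpg >= 27 AND mileage BETWEEN 88879 AND 229163 → -129586
vin=V40: mpg >= 27 AND mileage BETWEEN 88879 AND 229163 → -139339
vin=V46: mpg >= 16 OR mileage BETWEEN 235827 AND 239117 → 121794
vin=V49: mpg >= 27 AND mileage BETWEEN 88879 AND 229163 → -216650
vin=V73: mpg >= 16 OR mileage BETWEEN 235827 AND 239117 → 77838
vin=V79: mpg >= 27 AND mileage BETWEEN 88879 AND 229163 → -158892
vin=V82: mpg >= 59 AND mileage >= 140012 → 154941
vin=V98: mpg >= 16 OR mileage BETWEEN 235827 AND 239117 → 150097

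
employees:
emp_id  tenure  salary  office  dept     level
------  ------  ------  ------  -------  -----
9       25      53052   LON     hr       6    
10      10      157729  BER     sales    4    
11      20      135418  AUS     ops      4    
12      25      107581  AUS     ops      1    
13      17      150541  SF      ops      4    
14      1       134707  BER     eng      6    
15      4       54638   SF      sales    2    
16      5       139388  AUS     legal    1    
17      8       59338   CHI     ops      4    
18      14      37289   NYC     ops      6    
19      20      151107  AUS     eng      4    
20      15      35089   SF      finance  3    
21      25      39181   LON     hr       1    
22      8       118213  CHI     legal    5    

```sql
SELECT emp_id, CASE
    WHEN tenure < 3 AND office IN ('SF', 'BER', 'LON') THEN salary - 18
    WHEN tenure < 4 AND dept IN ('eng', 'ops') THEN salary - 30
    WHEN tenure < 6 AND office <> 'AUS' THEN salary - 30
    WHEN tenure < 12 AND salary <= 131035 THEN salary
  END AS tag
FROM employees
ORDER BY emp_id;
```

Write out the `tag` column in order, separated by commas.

emp_id=9: (no match → NULL) → NULL
emp_id=10: (no match → NULL) → NULL
emp_id=11: (no match → NULL) → NULL
emp_id=12: (no match → NULL) → NULL
emp_id=13: (no match → NULL) → NULL
emp_id=14: tenure < 3 AND office IN ('SF', 'BER', 'LON') → 134689
emp_id=15: tenure < 6 AND office <> 'AUS' → 54608
emp_id=16: (no match → NULL) → NULL
emp_id=17: tenure < 12 AND salary <= 131035 → 59338
emp_id=18: (no match → NULL) → NULL
emp_id=19: (no match → NULL) → NULL
emp_id=20: (no match → NULL) → NULL
emp_id=21: (no match → NULL) → NULL
emp_id=22: tenure < 12 AND salary <= 131035 → 118213

NULL, NULL, NULL, NULL, NULL, 134689, 54608, NULL, 59338, NULL, NULL, NULL, NULL, 118213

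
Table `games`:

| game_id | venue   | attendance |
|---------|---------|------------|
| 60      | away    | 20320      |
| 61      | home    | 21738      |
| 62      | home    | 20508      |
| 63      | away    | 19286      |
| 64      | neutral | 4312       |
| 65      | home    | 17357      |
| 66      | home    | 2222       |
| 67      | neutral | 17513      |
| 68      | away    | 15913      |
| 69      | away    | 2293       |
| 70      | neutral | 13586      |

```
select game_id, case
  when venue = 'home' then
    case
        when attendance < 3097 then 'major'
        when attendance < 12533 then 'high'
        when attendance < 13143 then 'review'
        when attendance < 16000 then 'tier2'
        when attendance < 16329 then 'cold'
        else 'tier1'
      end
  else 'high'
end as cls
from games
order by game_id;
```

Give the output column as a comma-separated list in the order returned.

game_id=60: venue='away' → outer ELSE → high
game_id=61: venue='home' → inner[ELSE] → tier1
game_id=62: venue='home' → inner[ELSE] → tier1
game_id=63: venue='away' → outer ELSE → high
game_id=64: venue='neutral' → outer ELSE → high
game_id=65: venue='home' → inner[ELSE] → tier1
game_id=66: venue='home' → inner[attendance < 3097] → major
game_id=67: venue='neutral' → outer ELSE → high
game_id=68: venue='away' → outer ELSE → high
game_id=69: venue='away' → outer ELSE → high
game_id=70: venue='neutral' → outer ELSE → high

high, tier1, tier1, high, high, tier1, major, high, high, high, high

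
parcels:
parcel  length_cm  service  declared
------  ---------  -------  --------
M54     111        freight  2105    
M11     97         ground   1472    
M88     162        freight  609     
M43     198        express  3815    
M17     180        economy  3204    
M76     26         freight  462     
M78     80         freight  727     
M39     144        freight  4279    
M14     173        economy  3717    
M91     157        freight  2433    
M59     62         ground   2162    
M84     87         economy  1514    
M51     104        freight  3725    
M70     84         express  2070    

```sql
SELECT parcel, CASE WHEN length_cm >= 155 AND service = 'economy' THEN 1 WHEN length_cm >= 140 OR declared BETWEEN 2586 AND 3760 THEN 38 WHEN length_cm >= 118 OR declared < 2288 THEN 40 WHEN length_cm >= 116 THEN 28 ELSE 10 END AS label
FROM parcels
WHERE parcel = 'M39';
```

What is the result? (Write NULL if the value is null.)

38

parcel = M39: length_cm=144, service=freight, declared=4279.
length_cm >= 155 AND service = 'economy' → false
length_cm >= 140 OR declared BETWEEN 2586 AND 3760 → true → 38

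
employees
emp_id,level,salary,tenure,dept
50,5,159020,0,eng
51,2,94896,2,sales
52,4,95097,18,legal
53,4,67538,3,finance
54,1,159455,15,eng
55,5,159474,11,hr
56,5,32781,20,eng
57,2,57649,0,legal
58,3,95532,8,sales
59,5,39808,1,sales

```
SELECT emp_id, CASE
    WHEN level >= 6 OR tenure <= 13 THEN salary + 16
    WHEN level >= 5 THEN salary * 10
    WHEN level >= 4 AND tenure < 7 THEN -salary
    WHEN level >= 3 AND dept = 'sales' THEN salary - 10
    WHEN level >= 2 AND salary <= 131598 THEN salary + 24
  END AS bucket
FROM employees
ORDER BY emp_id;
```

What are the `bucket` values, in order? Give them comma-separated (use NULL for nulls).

159036, 94912, 95121, 67554, NULL, 159490, 327810, 57665, 95548, 39824

emp_id=50: level >= 6 OR tenure <= 13 → 159036
emp_id=51: level >= 6 OR tenure <= 13 → 94912
emp_id=52: level >= 2 AND salary <= 131598 → 95121
emp_id=53: level >= 6 OR tenure <= 13 → 67554
emp_id=54: (no match → NULL) → NULL
emp_id=55: level >= 6 OR tenure <= 13 → 159490
emp_id=56: level >= 5 → 327810
emp_id=57: level >= 6 OR tenure <= 13 → 57665
emp_id=58: level >= 6 OR tenure <= 13 → 95548
emp_id=59: level >= 6 OR tenure <= 13 → 39824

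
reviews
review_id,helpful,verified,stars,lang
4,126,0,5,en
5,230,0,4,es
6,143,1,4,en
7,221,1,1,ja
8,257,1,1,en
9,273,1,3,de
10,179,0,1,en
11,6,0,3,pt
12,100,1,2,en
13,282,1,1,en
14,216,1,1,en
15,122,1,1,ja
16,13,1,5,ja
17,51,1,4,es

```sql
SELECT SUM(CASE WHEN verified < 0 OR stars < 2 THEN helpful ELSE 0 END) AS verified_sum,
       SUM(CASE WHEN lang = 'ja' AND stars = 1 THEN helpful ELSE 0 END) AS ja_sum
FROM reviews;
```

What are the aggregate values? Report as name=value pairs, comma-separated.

verified_sum=1277, ja_sum=343

[verified_sum: verified < 0 OR stars < 2]
review_id=4: ✗
review_id=5: ✗
review_id=6: ✗
review_id=7: ✓ → 221
review_id=8: ✓ → 257
review_id=9: ✗
review_id=10: ✓ → 179
review_id=11: ✗
review_id=12: ✗
review_id=13: ✓ → 282
review_id=14: ✓ → 216
review_id=15: ✓ → 122
review_id=16: ✗
review_id=17: ✗
verified_sum = 221 + 257 + 179 + 282 + 216 + 122 = 1277
—
[ja_sum: lang = 'ja' AND stars = 1]
review_id=4: ✗
review_id=5: ✗
review_id=6: ✗
review_id=7: ✓ → 221
review_id=8: ✗
review_id=9: ✗
review_id=10: ✗
review_id=11: ✗
review_id=12: ✗
review_id=13: ✗
review_id=14: ✗
review_id=15: ✓ → 122
review_id=16: ✗
review_id=17: ✗
ja_sum = 221 + 122 = 343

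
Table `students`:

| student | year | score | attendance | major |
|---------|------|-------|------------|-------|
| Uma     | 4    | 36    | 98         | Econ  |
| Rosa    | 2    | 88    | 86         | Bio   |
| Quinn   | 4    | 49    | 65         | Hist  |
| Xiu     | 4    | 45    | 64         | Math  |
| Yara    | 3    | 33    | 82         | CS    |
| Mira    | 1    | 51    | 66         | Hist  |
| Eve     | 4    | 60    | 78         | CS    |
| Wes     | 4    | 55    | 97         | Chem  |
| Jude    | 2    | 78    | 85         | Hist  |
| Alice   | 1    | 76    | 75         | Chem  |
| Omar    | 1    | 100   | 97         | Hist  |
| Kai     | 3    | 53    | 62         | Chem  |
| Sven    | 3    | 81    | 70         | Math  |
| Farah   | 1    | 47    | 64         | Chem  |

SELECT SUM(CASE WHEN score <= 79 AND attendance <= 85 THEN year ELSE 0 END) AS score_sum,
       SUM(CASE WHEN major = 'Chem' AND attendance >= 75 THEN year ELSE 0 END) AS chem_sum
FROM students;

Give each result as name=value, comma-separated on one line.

score_sum=23, chem_sum=5

[score_sum: score <= 79 AND attendance <= 85]
student=Uma: ✗
student=Rosa: ✗
student=Quinn: ✓ → 4
student=Xiu: ✓ → 4
student=Yara: ✓ → 3
student=Mira: ✓ → 1
student=Eve: ✓ → 4
student=Wes: ✗
student=Jude: ✓ → 2
student=Alice: ✓ → 1
student=Omar: ✗
student=Kai: ✓ → 3
student=Sven: ✗
student=Farah: ✓ → 1
score_sum = 4 + 4 + 3 + 1 + 4 + 2 + 1 + 3 + 1 = 23
—
[chem_sum: major = 'Chem' AND attendance >= 75]
student=Uma: ✗
student=Rosa: ✗
student=Quinn: ✗
student=Xiu: ✗
student=Yara: ✗
student=Mira: ✗
student=Eve: ✗
student=Wes: ✓ → 4
student=Jude: ✗
student=Alice: ✓ → 1
student=Omar: ✗
student=Kai: ✗
student=Sven: ✗
student=Farah: ✗
chem_sum = 4 + 1 = 5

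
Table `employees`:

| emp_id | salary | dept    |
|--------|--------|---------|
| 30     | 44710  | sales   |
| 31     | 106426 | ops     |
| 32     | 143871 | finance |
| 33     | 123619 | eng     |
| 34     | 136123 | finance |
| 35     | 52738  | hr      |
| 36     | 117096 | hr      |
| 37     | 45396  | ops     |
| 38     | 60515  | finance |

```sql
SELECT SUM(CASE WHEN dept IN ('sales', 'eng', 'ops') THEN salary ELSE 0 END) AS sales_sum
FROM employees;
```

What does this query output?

320151

emp_id=30: ✓ → 44710
emp_id=31: ✓ → 106426
emp_id=32: ✗
emp_id=33: ✓ → 123619
emp_id=34: ✗
emp_id=35: ✗
emp_id=36: ✗
emp_id=37: ✓ → 45396
emp_id=38: ✗
sales_sum = 44710 + 106426 + 123619 + 45396 = 320151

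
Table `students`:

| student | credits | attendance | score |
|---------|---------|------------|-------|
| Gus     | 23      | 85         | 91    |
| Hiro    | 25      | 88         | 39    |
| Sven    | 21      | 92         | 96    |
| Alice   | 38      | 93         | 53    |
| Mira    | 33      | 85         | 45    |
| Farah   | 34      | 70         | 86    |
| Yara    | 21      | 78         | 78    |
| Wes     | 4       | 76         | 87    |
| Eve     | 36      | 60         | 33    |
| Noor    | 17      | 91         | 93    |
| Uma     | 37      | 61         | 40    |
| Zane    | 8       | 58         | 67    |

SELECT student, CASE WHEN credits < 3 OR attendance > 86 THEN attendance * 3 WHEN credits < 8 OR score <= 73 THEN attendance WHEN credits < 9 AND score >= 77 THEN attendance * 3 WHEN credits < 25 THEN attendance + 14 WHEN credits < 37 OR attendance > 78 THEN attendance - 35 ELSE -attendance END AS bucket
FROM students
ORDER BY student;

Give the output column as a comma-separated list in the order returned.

279, 60, 35, 99, 264, 85, 273, 276, 61, 76, 92, 58

student=Alice: credits < 3 OR attendance > 86 → 279
student=Eve: credits < 8 OR score <= 73 → 60
student=Farah: credits < 37 OR attendance > 78 → 35
student=Gus: credits < 25 → 99
student=Hiro: credits < 3 OR attendance > 86 → 264
student=Mira: credits < 8 OR score <= 73 → 85
student=Noor: credits < 3 OR attendance > 86 → 273
student=Sven: credits < 3 OR attendance > 86 → 276
student=Uma: credits < 8 OR score <= 73 → 61
student=Wes: credits < 8 OR score <= 73 → 76
student=Yara: credits < 25 → 92
student=Zane: credits < 8 OR score <= 73 → 58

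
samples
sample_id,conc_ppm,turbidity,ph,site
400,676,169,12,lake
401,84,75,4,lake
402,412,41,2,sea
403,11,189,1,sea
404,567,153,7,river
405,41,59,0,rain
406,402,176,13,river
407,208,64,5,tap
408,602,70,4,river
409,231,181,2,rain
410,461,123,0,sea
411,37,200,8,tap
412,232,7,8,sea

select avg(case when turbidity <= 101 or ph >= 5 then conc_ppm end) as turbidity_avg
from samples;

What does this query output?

sample_id=400: ✓ → 676
sample_id=401: ✓ → 84
sample_id=402: ✓ → 412
sample_id=403: ✗
sample_id=404: ✓ → 567
sample_id=405: ✓ → 41
sample_id=406: ✓ → 402
sample_id=407: ✓ → 208
sample_id=408: ✓ → 602
sample_id=409: ✗
sample_id=410: ✗
sample_id=411: ✓ → 37
sample_id=412: ✓ → 232
turbidity_avg = (676 + 84 + 412 + 567 + 41 + 402 + 208 + 602 + 37 + 232) / 10 = 326.1

326.1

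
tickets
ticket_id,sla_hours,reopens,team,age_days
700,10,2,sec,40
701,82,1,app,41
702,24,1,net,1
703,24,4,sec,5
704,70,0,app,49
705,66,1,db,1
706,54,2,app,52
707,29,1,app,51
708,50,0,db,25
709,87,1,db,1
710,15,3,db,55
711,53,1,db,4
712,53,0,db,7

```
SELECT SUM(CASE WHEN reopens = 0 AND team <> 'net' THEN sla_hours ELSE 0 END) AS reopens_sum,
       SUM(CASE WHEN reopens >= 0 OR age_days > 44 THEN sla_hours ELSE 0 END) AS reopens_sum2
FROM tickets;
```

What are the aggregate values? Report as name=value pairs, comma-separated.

[reopens_sum: reopens = 0 AND team <> 'net']
ticket_id=700: ✗
ticket_id=701: ✗
ticket_id=702: ✗
ticket_id=703: ✗
ticket_id=704: ✓ → 70
ticket_id=705: ✗
ticket_id=706: ✗
ticket_id=707: ✗
ticket_id=708: ✓ → 50
ticket_id=709: ✗
ticket_id=710: ✗
ticket_id=711: ✗
ticket_id=712: ✓ → 53
reopens_sum = 70 + 50 + 53 = 173
—
[reopens_sum2: reopens >= 0 OR age_days > 44]
ticket_id=700: ✓ → 10
ticket_id=701: ✓ → 82
ticket_id=702: ✓ → 24
ticket_id=703: ✓ → 24
ticket_id=704: ✓ → 70
ticket_id=705: ✓ → 66
ticket_id=706: ✓ → 54
ticket_id=707: ✓ → 29
ticket_id=708: ✓ → 50
ticket_id=709: ✓ → 87
ticket_id=710: ✓ → 15
ticket_id=711: ✓ → 53
ticket_id=712: ✓ → 53
reopens_sum2 = 10 + 82 + 24 + 24 + 70 + 66 + 54 + 29 + 50 + 87 + 15 + 53 + 53 = 617

reopens_sum=173, reopens_sum2=617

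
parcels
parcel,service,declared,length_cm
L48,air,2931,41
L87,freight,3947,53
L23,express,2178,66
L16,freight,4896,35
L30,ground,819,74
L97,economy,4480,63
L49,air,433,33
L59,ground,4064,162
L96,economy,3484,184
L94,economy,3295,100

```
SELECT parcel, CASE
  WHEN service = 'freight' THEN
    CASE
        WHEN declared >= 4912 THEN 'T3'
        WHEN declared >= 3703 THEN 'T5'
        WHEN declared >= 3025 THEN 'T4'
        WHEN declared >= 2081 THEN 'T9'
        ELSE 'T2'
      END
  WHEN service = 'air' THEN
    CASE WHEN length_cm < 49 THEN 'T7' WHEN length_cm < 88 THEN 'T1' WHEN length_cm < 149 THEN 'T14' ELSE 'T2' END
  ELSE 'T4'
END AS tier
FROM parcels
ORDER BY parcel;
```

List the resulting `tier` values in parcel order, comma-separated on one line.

parcel=L16: service='freight' → inner[declared >= 3703] → T5
parcel=L23: service='express' → outer ELSE → T4
parcel=L30: service='ground' → outer ELSE → T4
parcel=L48: service='air' → inner[length_cm < 49] → T7
parcel=L49: service='air' → inner[length_cm < 49] → T7
parcel=L59: service='ground' → outer ELSE → T4
parcel=L87: service='freight' → inner[declared >= 3703] → T5
parcel=L94: service='economy' → outer ELSE → T4
parcel=L96: service='economy' → outer ELSE → T4
parcel=L97: service='economy' → outer ELSE → T4

T5, T4, T4, T7, T7, T4, T5, T4, T4, T4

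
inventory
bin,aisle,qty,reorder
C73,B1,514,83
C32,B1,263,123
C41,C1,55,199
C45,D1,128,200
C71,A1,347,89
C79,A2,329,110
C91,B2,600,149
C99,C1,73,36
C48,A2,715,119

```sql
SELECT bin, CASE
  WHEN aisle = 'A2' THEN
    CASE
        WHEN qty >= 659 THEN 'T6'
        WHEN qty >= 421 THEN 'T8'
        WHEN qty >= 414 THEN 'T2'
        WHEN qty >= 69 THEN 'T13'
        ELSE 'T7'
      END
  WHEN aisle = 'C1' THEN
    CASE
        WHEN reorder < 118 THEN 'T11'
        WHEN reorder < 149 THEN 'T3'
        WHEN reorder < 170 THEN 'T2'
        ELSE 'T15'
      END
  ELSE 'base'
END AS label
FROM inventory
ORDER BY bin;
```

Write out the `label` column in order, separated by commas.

bin=C32: aisle='B1' → outer ELSE → base
bin=C41: aisle='C1' → inner[ELSE] → T15
bin=C45: aisle='D1' → outer ELSE → base
bin=C48: aisle='A2' → inner[qty >= 659] → T6
bin=C71: aisle='A1' → outer ELSE → base
bin=C73: aisle='B1' → outer ELSE → base
bin=C79: aisle='A2' → inner[qty >= 69] → T13
bin=C91: aisle='B2' → outer ELSE → base
bin=C99: aisle='C1' → inner[reorder < 118] → T11

base, T15, base, T6, base, base, T13, base, T11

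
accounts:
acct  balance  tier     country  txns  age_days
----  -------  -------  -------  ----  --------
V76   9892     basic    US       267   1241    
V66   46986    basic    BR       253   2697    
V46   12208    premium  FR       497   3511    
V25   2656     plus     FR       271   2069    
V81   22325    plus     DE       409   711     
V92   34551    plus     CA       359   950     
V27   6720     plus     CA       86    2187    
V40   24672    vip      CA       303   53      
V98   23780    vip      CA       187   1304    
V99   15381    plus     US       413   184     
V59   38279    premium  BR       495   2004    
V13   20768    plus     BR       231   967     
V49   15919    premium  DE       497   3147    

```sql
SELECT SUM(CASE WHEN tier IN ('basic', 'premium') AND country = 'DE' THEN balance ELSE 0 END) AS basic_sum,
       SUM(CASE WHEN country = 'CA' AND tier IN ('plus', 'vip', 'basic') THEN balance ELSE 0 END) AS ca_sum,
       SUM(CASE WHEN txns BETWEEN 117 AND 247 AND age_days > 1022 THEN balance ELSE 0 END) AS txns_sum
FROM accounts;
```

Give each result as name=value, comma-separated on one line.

[basic_sum: tier IN ('basic', 'premium') AND country = 'DE']
acct=V76: ✗
acct=V66: ✗
acct=V46: ✗
acct=V25: ✗
acct=V81: ✗
acct=V92: ✗
acct=V27: ✗
acct=V40: ✗
acct=V98: ✗
acct=V99: ✗
acct=V59: ✗
acct=V13: ✗
acct=V49: ✓ → 15919
basic_sum = 15919
—
[ca_sum: country = 'CA' AND tier IN ('plus', 'vip', 'basic')]
acct=V76: ✗
acct=V66: ✗
acct=V46: ✗
acct=V25: ✗
acct=V81: ✗
acct=V92: ✓ → 34551
acct=V27: ✓ → 6720
acct=V40: ✓ → 24672
acct=V98: ✓ → 23780
acct=V99: ✗
acct=V59: ✗
acct=V13: ✗
acct=V49: ✗
ca_sum = 34551 + 6720 + 24672 + 23780 = 89723
—
[txns_sum: txns BETWEEN 117 AND 247 AND age_days > 1022]
acct=V76: ✗
acct=V66: ✗
acct=V46: ✗
acct=V25: ✗
acct=V81: ✗
acct=V92: ✗
acct=V27: ✗
acct=V40: ✗
acct=V98: ✓ → 23780
acct=V99: ✗
acct=V59: ✗
acct=V13: ✗
acct=V49: ✗
txns_sum = 23780

basic_sum=15919, ca_sum=89723, txns_sum=23780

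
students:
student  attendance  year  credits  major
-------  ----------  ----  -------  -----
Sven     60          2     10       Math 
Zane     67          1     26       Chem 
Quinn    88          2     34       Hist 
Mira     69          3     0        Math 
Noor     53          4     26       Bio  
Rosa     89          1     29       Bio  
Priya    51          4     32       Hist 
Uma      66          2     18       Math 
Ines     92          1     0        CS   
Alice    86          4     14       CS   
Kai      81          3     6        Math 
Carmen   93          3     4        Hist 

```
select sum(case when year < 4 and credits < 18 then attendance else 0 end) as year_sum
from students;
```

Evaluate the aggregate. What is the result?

395

student=Sven: ✓ → 60
student=Zane: ✗
student=Quinn: ✗
student=Mira: ✓ → 69
student=Noor: ✗
student=Rosa: ✗
student=Priya: ✗
student=Uma: ✗
student=Ines: ✓ → 92
student=Alice: ✗
student=Kai: ✓ → 81
student=Carmen: ✓ → 93
year_sum = 60 + 69 + 92 + 81 + 93 = 395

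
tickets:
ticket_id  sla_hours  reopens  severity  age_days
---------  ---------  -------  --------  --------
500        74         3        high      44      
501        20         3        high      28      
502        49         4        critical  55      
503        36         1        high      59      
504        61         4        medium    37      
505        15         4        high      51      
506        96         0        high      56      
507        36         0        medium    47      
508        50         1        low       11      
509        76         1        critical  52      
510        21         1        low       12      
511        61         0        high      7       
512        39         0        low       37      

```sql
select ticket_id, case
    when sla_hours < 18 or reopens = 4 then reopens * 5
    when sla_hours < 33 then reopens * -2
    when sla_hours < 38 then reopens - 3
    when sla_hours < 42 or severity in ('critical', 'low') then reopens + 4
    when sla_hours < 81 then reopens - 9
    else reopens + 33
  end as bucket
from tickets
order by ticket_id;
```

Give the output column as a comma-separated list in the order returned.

-6, -6, 20, -2, 20, 20, 33, -3, 5, 5, -2, -9, 4

ticket_id=500: sla_hours < 81 → -6
ticket_id=501: sla_hours < 33 → -6
ticket_id=502: sla_hours < 18 or reopens = 4 → 20
ticket_id=503: sla_hours < 38 → -2
ticket_id=504: sla_hours < 18 or reopens = 4 → 20
ticket_id=505: sla_hours < 18 or reopens = 4 → 20
ticket_id=506: ELSE → 33
ticket_id=507: sla_hours < 38 → -3
ticket_id=508: sla_hours < 42 or severity in ('critical', 'low') → 5
ticket_id=509: sla_hours < 42 or severity in ('critical', 'low') → 5
ticket_id=510: sla_hours < 33 → -2
ticket_id=511: sla_hours < 81 → -9
ticket_id=512: sla_hours < 42 or severity in ('critical', 'low') → 4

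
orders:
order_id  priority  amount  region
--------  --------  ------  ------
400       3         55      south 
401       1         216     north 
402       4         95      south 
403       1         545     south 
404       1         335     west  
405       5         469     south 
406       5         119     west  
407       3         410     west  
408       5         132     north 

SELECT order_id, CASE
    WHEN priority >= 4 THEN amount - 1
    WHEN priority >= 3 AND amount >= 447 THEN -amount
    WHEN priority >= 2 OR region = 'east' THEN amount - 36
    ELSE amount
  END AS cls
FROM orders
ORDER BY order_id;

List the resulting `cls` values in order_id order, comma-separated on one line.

19, 216, 94, 545, 335, 468, 118, 374, 131

order_id=400: priority >= 2 OR region = 'east' → 19
order_id=401: ELSE → 216
order_id=402: priority >= 4 → 94
order_id=403: ELSE → 545
order_id=404: ELSE → 335
order_id=405: priority >= 4 → 468
order_id=406: priority >= 4 → 118
order_id=407: priority >= 2 OR region = 'east' → 374
order_id=408: priority >= 4 → 131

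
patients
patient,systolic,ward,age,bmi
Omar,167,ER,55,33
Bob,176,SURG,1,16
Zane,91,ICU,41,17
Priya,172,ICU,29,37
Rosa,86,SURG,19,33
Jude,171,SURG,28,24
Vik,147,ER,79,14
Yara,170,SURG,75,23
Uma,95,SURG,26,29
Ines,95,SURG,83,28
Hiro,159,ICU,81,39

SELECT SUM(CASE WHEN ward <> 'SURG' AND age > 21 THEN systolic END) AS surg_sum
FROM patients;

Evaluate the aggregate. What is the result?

patient=Omar: ✓ → 167
patient=Bob: ✗
patient=Zane: ✓ → 91
patient=Priya: ✓ → 172
patient=Rosa: ✗
patient=Jude: ✗
patient=Vik: ✓ → 147
patient=Yara: ✗
patient=Uma: ✗
patient=Ines: ✗
patient=Hiro: ✓ → 159
surg_sum = 167 + 91 + 172 + 147 + 159 = 736

736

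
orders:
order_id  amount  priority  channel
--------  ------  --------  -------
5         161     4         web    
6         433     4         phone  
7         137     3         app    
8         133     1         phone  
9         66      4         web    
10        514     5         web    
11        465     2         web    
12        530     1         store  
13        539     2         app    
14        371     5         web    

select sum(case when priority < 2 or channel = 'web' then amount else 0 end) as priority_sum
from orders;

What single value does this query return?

order_id=5: ✓ → 161
order_id=6: ✗
order_id=7: ✗
order_id=8: ✓ → 133
order_id=9: ✓ → 66
order_id=10: ✓ → 514
order_id=11: ✓ → 465
order_id=12: ✓ → 530
order_id=13: ✗
order_id=14: ✓ → 371
priority_sum = 161 + 133 + 66 + 514 + 465 + 530 + 371 = 2240

2240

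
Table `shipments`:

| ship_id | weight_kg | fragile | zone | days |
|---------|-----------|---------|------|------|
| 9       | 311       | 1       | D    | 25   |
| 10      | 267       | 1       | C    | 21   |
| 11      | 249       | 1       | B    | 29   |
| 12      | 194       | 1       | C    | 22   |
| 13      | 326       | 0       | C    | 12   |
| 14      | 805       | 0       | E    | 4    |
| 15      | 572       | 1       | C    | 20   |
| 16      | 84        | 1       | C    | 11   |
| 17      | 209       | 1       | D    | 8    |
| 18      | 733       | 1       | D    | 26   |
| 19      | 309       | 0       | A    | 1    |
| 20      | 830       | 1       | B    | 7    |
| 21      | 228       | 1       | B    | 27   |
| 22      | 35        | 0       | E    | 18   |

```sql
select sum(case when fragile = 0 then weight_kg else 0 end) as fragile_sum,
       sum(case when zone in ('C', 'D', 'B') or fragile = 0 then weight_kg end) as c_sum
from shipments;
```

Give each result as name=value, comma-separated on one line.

fragile_sum=1475, c_sum=5152

[fragile_sum: fragile = 0]
ship_id=9: ✗
ship_id=10: ✗
ship_id=11: ✗
ship_id=12: ✗
ship_id=13: ✓ → 326
ship_id=14: ✓ → 805
ship_id=15: ✗
ship_id=16: ✗
ship_id=17: ✗
ship_id=18: ✗
ship_id=19: ✓ → 309
ship_id=20: ✗
ship_id=21: ✗
ship_id=22: ✓ → 35
fragile_sum = 326 + 805 + 309 + 35 = 1475
—
[c_sum: zone in ('C', 'D', 'B') or fragile = 0]
ship_id=9: ✓ → 311
ship_id=10: ✓ → 267
ship_id=11: ✓ → 249
ship_id=12: ✓ → 194
ship_id=13: ✓ → 326
ship_id=14: ✓ → 805
ship_id=15: ✓ → 572
ship_id=16: ✓ → 84
ship_id=17: ✓ → 209
ship_id=18: ✓ → 733
ship_id=19: ✓ → 309
ship_id=20: ✓ → 830
ship_id=21: ✓ → 228
ship_id=22: ✓ → 35
c_sum = 311 + 267 + 249 + 194 + 326 + 805 + 572 + 84 + 209 + 733 + 309 + 830 + 228 + 35 = 5152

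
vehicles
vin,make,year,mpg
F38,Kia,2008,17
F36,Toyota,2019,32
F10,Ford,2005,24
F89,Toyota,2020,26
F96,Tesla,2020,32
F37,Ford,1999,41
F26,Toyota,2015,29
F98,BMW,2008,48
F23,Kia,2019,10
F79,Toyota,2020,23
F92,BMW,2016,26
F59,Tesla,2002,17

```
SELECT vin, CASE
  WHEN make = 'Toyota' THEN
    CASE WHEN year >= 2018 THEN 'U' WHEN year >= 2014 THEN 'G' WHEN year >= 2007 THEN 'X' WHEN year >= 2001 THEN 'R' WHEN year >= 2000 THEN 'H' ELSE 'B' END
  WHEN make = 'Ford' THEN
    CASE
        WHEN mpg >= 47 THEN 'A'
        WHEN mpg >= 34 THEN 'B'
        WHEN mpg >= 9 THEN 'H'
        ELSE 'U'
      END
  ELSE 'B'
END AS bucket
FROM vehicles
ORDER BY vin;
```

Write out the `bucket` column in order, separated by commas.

vin=F10: make='Ford' → inner[mpg >= 9] → H
vin=F23: make='Kia' → outer ELSE → B
vin=F26: make='Toyota' → inner[year >= 2014] → G
vin=F36: make='Toyota' → inner[year >= 2018] → U
vin=F37: make='Ford' → inner[mpg >= 34] → B
vin=F38: make='Kia' → outer ELSE → B
vin=F59: make='Tesla' → outer ELSE → B
vin=F79: make='Toyota' → inner[year >= 2018] → U
vin=F89: make='Toyota' → inner[year >= 2018] → U
vin=F92: make='BMW' → outer ELSE → B
vin=F96: make='Tesla' → outer ELSE → B
vin=F98: make='BMW' → outer ELSE → B

H, B, G, U, B, B, B, U, U, B, B, B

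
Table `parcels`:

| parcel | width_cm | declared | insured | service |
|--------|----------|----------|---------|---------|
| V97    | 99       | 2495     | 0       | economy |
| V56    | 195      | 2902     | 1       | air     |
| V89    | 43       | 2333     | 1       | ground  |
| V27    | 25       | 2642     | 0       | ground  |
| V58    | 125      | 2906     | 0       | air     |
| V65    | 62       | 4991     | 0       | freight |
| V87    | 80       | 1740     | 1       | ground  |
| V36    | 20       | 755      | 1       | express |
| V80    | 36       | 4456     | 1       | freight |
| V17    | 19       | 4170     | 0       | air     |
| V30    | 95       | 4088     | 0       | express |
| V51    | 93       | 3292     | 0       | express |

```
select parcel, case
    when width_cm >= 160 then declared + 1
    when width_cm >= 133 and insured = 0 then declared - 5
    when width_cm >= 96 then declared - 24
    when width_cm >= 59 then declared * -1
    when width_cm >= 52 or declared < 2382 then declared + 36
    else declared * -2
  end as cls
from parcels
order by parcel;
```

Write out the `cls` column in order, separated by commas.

-8340, -5284, -4088, 791, -3292, 2903, 2882, -4991, -8912, -1740, 2369, 2471

parcel=V17: ELSE → -8340
parcel=V27: ELSE → -5284
parcel=V30: width_cm >= 59 → -4088
parcel=V36: width_cm >= 52 or declared < 2382 → 791
parcel=V51: width_cm >= 59 → -3292
parcel=V56: width_cm >= 160 → 2903
parcel=V58: width_cm >= 96 → 2882
parcel=V65: width_cm >= 59 → -4991
parcel=V80: ELSE → -8912
parcel=V87: width_cm >= 59 → -1740
parcel=V89: width_cm >= 52 or declared < 2382 → 2369
parcel=V97: width_cm >= 96 → 2471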